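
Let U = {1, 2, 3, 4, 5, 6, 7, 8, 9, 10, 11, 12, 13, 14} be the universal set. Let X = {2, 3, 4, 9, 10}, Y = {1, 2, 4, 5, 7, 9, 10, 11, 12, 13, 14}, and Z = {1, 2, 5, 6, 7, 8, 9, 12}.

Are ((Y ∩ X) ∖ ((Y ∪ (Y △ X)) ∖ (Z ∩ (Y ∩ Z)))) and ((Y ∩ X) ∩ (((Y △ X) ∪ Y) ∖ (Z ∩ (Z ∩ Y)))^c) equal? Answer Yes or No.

Y ∩ X = {2, 4, 9, 10}
Y △ X = {1, 3, 5, 7, 11, 12, 13, 14}
Y ∪ (Y △ X) = {1, 2, 3, 4, 5, 7, 9, 10, 11, 12, 13, 14}
Y ∩ Z = {1, 2, 5, 7, 9, 12}
Z ∩ (Y ∩ Z) = {1, 2, 5, 7, 9, 12}
(Y ∪ (Y △ X)) ∖ (Z ∩ (Y ∩ Z)) = {3, 4, 10, 11, 13, 14}
(Y ∩ X) ∖ ((Y ∪ (Y △ X)) ∖ (Z ∩ (Y ∩ Z))) = {2, 9}
(Y △ X) ∪ Y = {1, 2, 3, 4, 5, 7, 9, 10, 11, 12, 13, 14}
Z ∩ Y = {1, 2, 5, 7, 9, 12}
Z ∩ (Z ∩ Y) = {1, 2, 5, 7, 9, 12}
((Y △ X) ∪ Y) ∖ (Z ∩ (Z ∩ Y)) = {3, 4, 10, 11, 13, 14}
(((Y △ X) ∪ Y) ∖ (Z ∩ (Z ∩ Y)))^c = {1, 2, 5, 6, 7, 8, 9, 12}
(Y ∩ X) ∩ (((Y △ X) ∪ Y) ∖ (Z ∩ (Z ∩ Y)))^c = {2, 9}
Both equal {2, 9}, so (Y ∩ X) ∖ ((Y ∪ (Y △ X)) ∖ (Z ∩ (Y ∩ Z))) = (Y ∩ X) ∩ (((Y △ X) ∪ Y) ∖ (Z ∩ (Z ∩ Y)))^c.

Yes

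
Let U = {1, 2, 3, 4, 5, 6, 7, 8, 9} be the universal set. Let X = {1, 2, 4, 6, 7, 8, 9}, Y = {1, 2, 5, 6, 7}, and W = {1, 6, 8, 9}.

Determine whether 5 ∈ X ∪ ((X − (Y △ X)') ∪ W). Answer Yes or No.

5 ∈ Y and 5 ∉ X, so 5 ∈ Y △ X
5 ∉ (Y △ X)' since 5 ∈ (Y △ X)
5 ∉ X and 5 ∉ (Y △ X)', so 5 ∉ X − (Y △ X)'
5 ∉ (X − (Y △ X)') and 5 ∉ W, so 5 ∉ (X − (Y △ X)') ∪ W
5 ∉ X and 5 ∉ ((X − (Y △ X)') ∪ W), so 5 ∉ X ∪ ((X − (Y △ X)') ∪ W)

No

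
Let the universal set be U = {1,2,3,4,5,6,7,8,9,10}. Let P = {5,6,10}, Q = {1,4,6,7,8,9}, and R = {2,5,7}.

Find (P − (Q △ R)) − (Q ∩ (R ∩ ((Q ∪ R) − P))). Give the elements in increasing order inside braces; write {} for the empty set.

{10}

Q △ R = {1,2,4,5,6,8,9}
P − (Q △ R) = {10}
Q ∪ R = {1,2,4,5,6,7,8,9}
(Q ∪ R) − P = {1,2,4,7,8,9}
R ∩ ((Q ∪ R) − P) = {2,7}
Q ∩ (R ∩ ((Q ∪ R) − P)) = {7}
(P − (Q △ R)) − (Q ∩ (R ∩ ((Q ∪ R) − P))) = {10}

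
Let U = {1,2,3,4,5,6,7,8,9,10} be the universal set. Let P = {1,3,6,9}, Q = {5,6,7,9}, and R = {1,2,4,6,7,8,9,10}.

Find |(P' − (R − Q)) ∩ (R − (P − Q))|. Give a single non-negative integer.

1

P' = {2,4,5,7,8,10}
R − Q = {1,2,4,8,10}
P' − (R − Q) = {5,7}
P − Q = {1,3}
R − (P − Q) = {2,4,6,7,8,9,10}
(P' − (R − Q)) ∩ (R − (P − Q)) = {7}
|(P' − (R − Q)) ∩ (R − (P − Q))| = 1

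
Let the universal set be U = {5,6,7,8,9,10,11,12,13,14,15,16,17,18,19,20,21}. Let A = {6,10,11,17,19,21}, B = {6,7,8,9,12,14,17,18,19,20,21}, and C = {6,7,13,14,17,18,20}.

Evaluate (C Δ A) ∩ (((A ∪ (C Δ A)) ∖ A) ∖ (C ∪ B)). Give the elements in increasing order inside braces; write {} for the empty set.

C Δ A = {7,10,11,13,14,18,19,20,21}
A ∪ (C Δ A) = {6,7,10,11,13,14,17,18,19,20,21}
(A ∪ (C Δ A)) ∖ A = {7,13,14,18,20}
C ∪ B = {6,7,8,9,12,13,14,17,18,19,20,21}
((A ∪ (C Δ A)) ∖ A) ∖ (C ∪ B) = {}
(C Δ A) ∩ (((A ∪ (C Δ A)) ∖ A) ∖ (C ∪ B)) = {}

{}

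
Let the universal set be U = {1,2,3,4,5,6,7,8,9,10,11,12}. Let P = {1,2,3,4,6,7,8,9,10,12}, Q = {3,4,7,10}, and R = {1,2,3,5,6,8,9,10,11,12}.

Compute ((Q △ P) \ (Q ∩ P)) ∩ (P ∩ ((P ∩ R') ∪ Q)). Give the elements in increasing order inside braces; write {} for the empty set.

Q △ P = {1,2,6,8,9,12}
Q ∩ P = {3,4,7,10}
(Q △ P) \ (Q ∩ P) = {1,2,6,8,9,12}
R' = {4,7}
P ∩ R' = {4,7}
(P ∩ R') ∪ Q = {3,4,7,10}
P ∩ ((P ∩ R') ∪ Q) = {3,4,7,10}
((Q △ P) \ (Q ∩ P)) ∩ (P ∩ ((P ∩ R') ∪ Q)) = {}

{}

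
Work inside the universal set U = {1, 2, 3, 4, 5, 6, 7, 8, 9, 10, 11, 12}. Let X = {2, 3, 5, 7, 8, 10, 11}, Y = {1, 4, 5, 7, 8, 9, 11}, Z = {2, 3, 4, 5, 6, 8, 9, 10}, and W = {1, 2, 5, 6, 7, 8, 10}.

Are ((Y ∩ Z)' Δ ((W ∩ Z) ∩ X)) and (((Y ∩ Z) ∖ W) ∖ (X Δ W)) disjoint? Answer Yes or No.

Y ∩ Z = {4, 5, 8, 9}
(Y ∩ Z)' = {1, 2, 3, 6, 7, 10, 11, 12}
W ∩ Z = {2, 5, 6, 8, 10}
(W ∩ Z) ∩ X = {2, 5, 8, 10}
(Y ∩ Z)' Δ ((W ∩ Z) ∩ X) = {1, 3, 5, 6, 7, 8, 11, 12}
(Y ∩ Z) ∖ W = {4, 9}
X Δ W = {1, 3, 6, 11}
((Y ∩ Z) ∖ W) ∖ (X Δ W) = {4, 9}
{1, 3, 5, 6, 7, 8, 11, 12} and {4, 9} share no elements.

Yes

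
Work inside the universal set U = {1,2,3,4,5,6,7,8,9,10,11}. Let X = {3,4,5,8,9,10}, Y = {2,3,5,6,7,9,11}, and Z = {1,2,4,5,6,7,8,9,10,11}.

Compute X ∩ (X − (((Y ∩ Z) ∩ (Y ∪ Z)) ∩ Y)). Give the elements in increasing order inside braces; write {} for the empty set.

Y ∩ Z = {2,5,6,7,9,11}
Y ∪ Z = {1,2,3,4,5,6,7,8,9,10,11}
(Y ∩ Z) ∩ (Y ∪ Z) = {2,5,6,7,9,11}
((Y ∩ Z) ∩ (Y ∪ Z)) ∩ Y = {2,5,6,7,9,11}
X − (((Y ∩ Z) ∩ (Y ∪ Z)) ∩ Y) = {3,4,8,10}
X ∩ (X − (((Y ∩ Z) ∩ (Y ∪ Z)) ∩ Y)) = {3,4,8,10}

{3,4,8,10}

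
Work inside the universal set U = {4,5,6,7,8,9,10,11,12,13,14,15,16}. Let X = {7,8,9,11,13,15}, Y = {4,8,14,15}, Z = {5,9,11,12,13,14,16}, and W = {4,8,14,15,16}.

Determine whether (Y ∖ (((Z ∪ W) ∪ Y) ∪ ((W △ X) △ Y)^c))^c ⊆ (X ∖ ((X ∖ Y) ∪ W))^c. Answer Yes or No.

Z ∪ W = {4,5,8,9,11,12,13,14,15,16}
(Z ∪ W) ∪ Y = {4,5,8,9,11,12,13,14,15,16}
W △ X = {4,7,9,11,13,14,16}
(W △ X) △ Y = {7,8,9,11,13,15,16}
((W △ X) △ Y)^c = {4,5,6,10,12,14}
((Z ∪ W) ∪ Y) ∪ ((W △ X) △ Y)^c = {4,5,6,8,9,10,11,12,13,14,15,16}
Y ∖ (((Z ∪ W) ∪ Y) ∪ ((W △ X) △ Y)^c) = {}
(Y ∖ (((Z ∪ W) ∪ Y) ∪ ((W △ X) △ Y)^c))^c = {4,5,6,7,8,9,10,11,12,13,14,15,16}
X ∖ Y = {7,9,11,13}
(X ∖ Y) ∪ W = {4,7,8,9,11,13,14,15,16}
X ∖ ((X ∖ Y) ∪ W) = {}
(X ∖ ((X ∖ Y) ∪ W))^c = {4,5,6,7,8,9,10,11,12,13,14,15,16}
Every element of {4,5,6,7,8,9,10,11,12,13,14,15,16} is in {4,5,6,7,8,9,10,11,12,13,14,15,16}, so (Y ∖ (((Z ∪ W) ∪ Y) ∪ ((W △ X) △ Y)^c))^c ⊆ (X ∖ ((X ∖ Y) ∪ W))^c.

Yes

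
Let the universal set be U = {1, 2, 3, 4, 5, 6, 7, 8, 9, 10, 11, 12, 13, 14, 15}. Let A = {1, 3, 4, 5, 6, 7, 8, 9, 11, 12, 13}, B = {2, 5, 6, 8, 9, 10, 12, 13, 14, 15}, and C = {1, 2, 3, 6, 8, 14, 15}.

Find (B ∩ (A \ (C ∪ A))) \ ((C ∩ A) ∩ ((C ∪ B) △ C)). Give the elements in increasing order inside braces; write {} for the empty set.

{}

C ∪ A = {1, 2, 3, 4, 5, 6, 7, 8, 9, 11, 12, 13, 14, 15}
A \ (C ∪ A) = {}
B ∩ (A \ (C ∪ A)) = {}
C ∩ A = {1, 3, 6, 8}
C ∪ B = {1, 2, 3, 5, 6, 8, 9, 10, 12, 13, 14, 15}
(C ∪ B) △ C = {5, 9, 10, 12, 13}
(C ∩ A) ∩ ((C ∪ B) △ C) = {}
(B ∩ (A \ (C ∪ A))) \ ((C ∩ A) ∩ ((C ∪ B) △ C)) = {}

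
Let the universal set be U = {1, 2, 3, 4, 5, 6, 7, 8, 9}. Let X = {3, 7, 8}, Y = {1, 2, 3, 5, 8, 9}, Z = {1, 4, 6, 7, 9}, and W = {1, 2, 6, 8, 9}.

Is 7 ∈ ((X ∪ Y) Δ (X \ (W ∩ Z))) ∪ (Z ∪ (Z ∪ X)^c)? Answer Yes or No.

Yes

7 ∈ X and 7 ∉ Y, so 7 ∈ X ∪ Y
7 ∉ W and 7 ∈ Z, so 7 ∉ W ∩ Z
7 ∈ X and 7 ∉ (W ∩ Z), so 7 ∈ X \ (W ∩ Z)
7 ∈ (X ∪ Y) and 7 ∈ (X \ (W ∩ Z)), so 7 ∉ (X ∪ Y) Δ (X \ (W ∩ Z))
7 ∈ Z and 7 ∈ X, so 7 ∈ Z ∪ X
7 ∉ (Z ∪ X)^c since 7 ∈ (Z ∪ X)
7 ∈ Z and 7 ∉ (Z ∪ X)^c, so 7 ∈ Z ∪ (Z ∪ X)^c
7 ∉ ((X ∪ Y) Δ (X \ (W ∩ Z))) and 7 ∈ (Z ∪ (Z ∪ X)^c), so 7 ∈ ((X ∪ Y) Δ (X \ (W ∩ Z))) ∪ (Z ∪ (Z ∪ X)^c)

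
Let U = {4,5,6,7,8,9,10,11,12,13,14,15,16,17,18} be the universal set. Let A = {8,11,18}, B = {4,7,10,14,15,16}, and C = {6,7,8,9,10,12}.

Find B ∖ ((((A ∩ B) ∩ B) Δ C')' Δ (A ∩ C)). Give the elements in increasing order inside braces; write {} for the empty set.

{4,14,15,16}

A ∩ B = {}
(A ∩ B) ∩ B = {}
C' = {4,5,11,13,14,15,16,17,18}
((A ∩ B) ∩ B) Δ C' = {4,5,11,13,14,15,16,17,18}
(((A ∩ B) ∩ B) Δ C')' = {6,7,8,9,10,12}
A ∩ C = {8}
(((A ∩ B) ∩ B) Δ C')' Δ (A ∩ C) = {6,7,9,10,12}
B ∖ ((((A ∩ B) ∩ B) Δ C')' Δ (A ∩ C)) = {4,14,15,16}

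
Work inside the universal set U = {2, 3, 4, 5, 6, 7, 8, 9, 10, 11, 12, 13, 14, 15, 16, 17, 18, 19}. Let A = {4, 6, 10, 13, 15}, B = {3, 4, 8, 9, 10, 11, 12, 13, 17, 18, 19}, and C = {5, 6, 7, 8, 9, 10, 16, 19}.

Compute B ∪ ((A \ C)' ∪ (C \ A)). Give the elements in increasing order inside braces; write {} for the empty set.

{2, 3, 4, 5, 6, 7, 8, 9, 10, 11, 12, 13, 14, 16, 17, 18, 19}

A \ C = {4, 13, 15}
(A \ C)' = {2, 3, 5, 6, 7, 8, 9, 10, 11, 12, 14, 16, 17, 18, 19}
C \ A = {5, 7, 8, 9, 16, 19}
(A \ C)' ∪ (C \ A) = {2, 3, 5, 6, 7, 8, 9, 10, 11, 12, 14, 16, 17, 18, 19}
B ∪ ((A \ C)' ∪ (C \ A)) = {2, 3, 4, 5, 6, 7, 8, 9, 10, 11, 12, 13, 14, 16, 17, 18, 19}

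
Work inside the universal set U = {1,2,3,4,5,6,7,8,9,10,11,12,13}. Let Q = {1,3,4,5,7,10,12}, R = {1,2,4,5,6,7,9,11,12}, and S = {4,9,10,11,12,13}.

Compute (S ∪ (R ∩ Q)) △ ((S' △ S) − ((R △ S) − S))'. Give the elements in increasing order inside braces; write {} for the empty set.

R ∩ Q = {1,4,5,7,12}
S ∪ (R ∩ Q) = {1,4,5,7,9,10,11,12,13}
S' = {1,2,3,5,6,7,8}
S' △ S = {1,2,3,4,5,6,7,8,9,10,11,12,13}
R △ S = {1,2,5,6,7,10,13}
(R △ S) − S = {1,2,5,6,7}
(S' △ S) − ((R △ S) − S) = {3,4,8,9,10,11,12,13}
((S' △ S) − ((R △ S) − S))' = {1,2,5,6,7}
(S ∪ (R ∩ Q)) △ ((S' △ S) − ((R △ S) − S))' = {2,4,6,9,10,11,12,13}

{2,4,6,9,10,11,12,13}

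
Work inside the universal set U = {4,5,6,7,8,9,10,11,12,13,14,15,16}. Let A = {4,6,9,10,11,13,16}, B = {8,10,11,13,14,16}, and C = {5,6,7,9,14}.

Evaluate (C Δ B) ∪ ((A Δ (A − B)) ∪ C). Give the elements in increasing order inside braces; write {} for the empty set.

{5,6,7,8,9,10,11,13,14,16}

C Δ B = {5,6,7,8,9,10,11,13,16}
A − B = {4,6,9}
A Δ (A − B) = {10,11,13,16}
(A Δ (A − B)) ∪ C = {5,6,7,9,10,11,13,14,16}
(C Δ B) ∪ ((A Δ (A − B)) ∪ C) = {5,6,7,8,9,10,11,13,14,16}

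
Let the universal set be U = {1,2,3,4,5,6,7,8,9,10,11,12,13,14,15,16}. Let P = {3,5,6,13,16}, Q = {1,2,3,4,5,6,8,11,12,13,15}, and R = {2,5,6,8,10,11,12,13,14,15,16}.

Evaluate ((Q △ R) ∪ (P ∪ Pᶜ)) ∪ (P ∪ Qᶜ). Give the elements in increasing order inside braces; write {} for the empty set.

Q △ R = {1,3,4,10,14,16}
Pᶜ = {1,2,4,7,8,9,10,11,12,14,15}
P ∪ Pᶜ = {1,2,3,4,5,6,7,8,9,10,11,12,13,14,15,16}
(Q △ R) ∪ (P ∪ Pᶜ) = {1,2,3,4,5,6,7,8,9,10,11,12,13,14,15,16}
Qᶜ = {7,9,10,14,16}
P ∪ Qᶜ = {3,5,6,7,9,10,13,14,16}
((Q △ R) ∪ (P ∪ Pᶜ)) ∪ (P ∪ Qᶜ) = {1,2,3,4,5,6,7,8,9,10,11,12,13,14,15,16}

{1,2,3,4,5,6,7,8,9,10,11,12,13,14,15,16}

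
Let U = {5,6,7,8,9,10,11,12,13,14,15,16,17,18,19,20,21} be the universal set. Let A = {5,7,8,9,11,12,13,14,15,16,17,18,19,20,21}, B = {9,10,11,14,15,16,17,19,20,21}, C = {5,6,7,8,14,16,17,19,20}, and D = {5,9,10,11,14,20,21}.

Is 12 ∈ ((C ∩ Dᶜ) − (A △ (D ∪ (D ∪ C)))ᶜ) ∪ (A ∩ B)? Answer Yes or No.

12 ∉ D, so 12 ∈ Dᶜ
12 ∉ C and 12 ∈ Dᶜ, so 12 ∉ C ∩ Dᶜ
12 ∉ D and 12 ∉ C, so 12 ∉ D ∪ C
12 ∉ D and 12 ∉ (D ∪ C), so 12 ∉ D ∪ (D ∪ C)
12 ∈ A and 12 ∉ (D ∪ (D ∪ C)), so 12 ∈ A △ (D ∪ (D ∪ C))
12 ∉ (A △ (D ∪ (D ∪ C)))ᶜ since 12 ∈ (A △ (D ∪ (D ∪ C)))
12 ∉ (C ∩ Dᶜ) and 12 ∉ (A △ (D ∪ (D ∪ C)))ᶜ, so 12 ∉ (C ∩ Dᶜ) − (A △ (D ∪ (D ∪ C)))ᶜ
12 ∈ A and 12 ∉ B, so 12 ∉ A ∩ B
12 ∉ ((C ∩ Dᶜ) − (A △ (D ∪ (D ∪ C)))ᶜ) and 12 ∉ (A ∩ B), so 12 ∉ ((C ∩ Dᶜ) − (A △ (D ∪ (D ∪ C)))ᶜ) ∪ (A ∩ B)

No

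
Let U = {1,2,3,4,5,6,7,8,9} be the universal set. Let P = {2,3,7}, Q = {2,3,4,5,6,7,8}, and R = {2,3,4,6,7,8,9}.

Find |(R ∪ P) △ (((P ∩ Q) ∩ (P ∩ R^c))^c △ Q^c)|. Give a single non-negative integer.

2

R ∪ P = {2,3,4,6,7,8,9}
P ∩ Q = {2,3,7}
R^c = {1,5}
P ∩ R^c = {}
(P ∩ Q) ∩ (P ∩ R^c) = {}
((P ∩ Q) ∩ (P ∩ R^c))^c = {1,2,3,4,5,6,7,8,9}
Q^c = {1,9}
((P ∩ Q) ∩ (P ∩ R^c))^c △ Q^c = {2,3,4,5,6,7,8}
(R ∪ P) △ (((P ∩ Q) ∩ (P ∩ R^c))^c △ Q^c) = {5,9}
|(R ∪ P) △ (((P ∩ Q) ∩ (P ∩ R^c))^c △ Q^c)| = 2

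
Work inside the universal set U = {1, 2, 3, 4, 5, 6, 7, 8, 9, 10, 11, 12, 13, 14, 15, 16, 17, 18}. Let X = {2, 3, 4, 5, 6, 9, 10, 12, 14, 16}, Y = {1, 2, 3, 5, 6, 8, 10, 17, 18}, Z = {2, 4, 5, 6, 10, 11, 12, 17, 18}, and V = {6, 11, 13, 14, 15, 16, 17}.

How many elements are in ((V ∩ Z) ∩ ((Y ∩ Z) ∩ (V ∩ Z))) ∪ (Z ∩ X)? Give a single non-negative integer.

7

V ∩ Z = {6, 11, 17}
Y ∩ Z = {2, 5, 6, 10, 17, 18}
(Y ∩ Z) ∩ (V ∩ Z) = {6, 17}
(V ∩ Z) ∩ ((Y ∩ Z) ∩ (V ∩ Z)) = {6, 17}
Z ∩ X = {2, 4, 5, 6, 10, 12}
((V ∩ Z) ∩ ((Y ∩ Z) ∩ (V ∩ Z))) ∪ (Z ∩ X) = {2, 4, 5, 6, 10, 12, 17}
|((V ∩ Z) ∩ ((Y ∩ Z) ∩ (V ∩ Z))) ∪ (Z ∩ X)| = 7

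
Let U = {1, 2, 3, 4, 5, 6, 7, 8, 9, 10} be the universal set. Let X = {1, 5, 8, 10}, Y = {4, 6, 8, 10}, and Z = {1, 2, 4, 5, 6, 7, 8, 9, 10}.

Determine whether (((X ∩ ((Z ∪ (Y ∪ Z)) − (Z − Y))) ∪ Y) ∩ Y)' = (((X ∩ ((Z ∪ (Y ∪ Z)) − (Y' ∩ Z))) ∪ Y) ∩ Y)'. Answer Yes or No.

Yes

Y ∪ Z = {1, 2, 4, 5, 6, 7, 8, 9, 10}
Z ∪ (Y ∪ Z) = {1, 2, 4, 5, 6, 7, 8, 9, 10}
Z − Y = {1, 2, 5, 7, 9}
(Z ∪ (Y ∪ Z)) − (Z − Y) = {4, 6, 8, 10}
X ∩ ((Z ∪ (Y ∪ Z)) − (Z − Y)) = {8, 10}
(X ∩ ((Z ∪ (Y ∪ Z)) − (Z − Y))) ∪ Y = {4, 6, 8, 10}
((X ∩ ((Z ∪ (Y ∪ Z)) − (Z − Y))) ∪ Y) ∩ Y = {4, 6, 8, 10}
(((X ∩ ((Z ∪ (Y ∪ Z)) − (Z − Y))) ∪ Y) ∩ Y)' = {1, 2, 3, 5, 7, 9}
Y' = {1, 2, 3, 5, 7, 9}
Y' ∩ Z = {1, 2, 5, 7, 9}
(Z ∪ (Y ∪ Z)) − (Y' ∩ Z) = {4, 6, 8, 10}
X ∩ ((Z ∪ (Y ∪ Z)) − (Y' ∩ Z)) = {8, 10}
(X ∩ ((Z ∪ (Y ∪ Z)) − (Y' ∩ Z))) ∪ Y = {4, 6, 8, 10}
((X ∩ ((Z ∪ (Y ∪ Z)) − (Y' ∩ Z))) ∪ Y) ∩ Y = {4, 6, 8, 10}
(((X ∩ ((Z ∪ (Y ∪ Z)) − (Y' ∩ Z))) ∪ Y) ∩ Y)' = {1, 2, 3, 5, 7, 9}
Both equal {1, 2, 3, 5, 7, 9}, so (((X ∩ ((Z ∪ (Y ∪ Z)) − (Z − Y))) ∪ Y) ∩ Y)' = (((X ∩ ((Z ∪ (Y ∪ Z)) − (Y' ∩ Z))) ∪ Y) ∩ Y)'.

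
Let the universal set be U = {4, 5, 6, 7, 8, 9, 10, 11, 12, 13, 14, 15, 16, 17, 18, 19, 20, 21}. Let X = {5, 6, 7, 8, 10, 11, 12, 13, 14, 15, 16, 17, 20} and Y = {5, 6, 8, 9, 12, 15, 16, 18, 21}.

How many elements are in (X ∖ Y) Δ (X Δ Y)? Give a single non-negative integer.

X ∖ Y = {7, 10, 11, 13, 14, 17, 20}
X Δ Y = {7, 9, 10, 11, 13, 14, 17, 18, 20, 21}
(X ∖ Y) Δ (X Δ Y) = {9, 18, 21}
|(X ∖ Y) Δ (X Δ Y)| = 3

3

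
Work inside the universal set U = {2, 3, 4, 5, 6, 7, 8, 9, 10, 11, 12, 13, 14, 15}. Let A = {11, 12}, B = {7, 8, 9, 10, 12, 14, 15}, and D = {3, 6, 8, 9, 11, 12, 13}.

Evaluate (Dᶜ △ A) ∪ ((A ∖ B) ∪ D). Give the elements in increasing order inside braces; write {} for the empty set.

{2, 3, 4, 5, 6, 7, 8, 9, 10, 11, 12, 13, 14, 15}

Dᶜ = {2, 4, 5, 7, 10, 14, 15}
Dᶜ △ A = {2, 4, 5, 7, 10, 11, 12, 14, 15}
A ∖ B = {11}
(A ∖ B) ∪ D = {3, 6, 8, 9, 11, 12, 13}
(Dᶜ △ A) ∪ ((A ∖ B) ∪ D) = {2, 3, 4, 5, 6, 7, 8, 9, 10, 11, 12, 13, 14, 15}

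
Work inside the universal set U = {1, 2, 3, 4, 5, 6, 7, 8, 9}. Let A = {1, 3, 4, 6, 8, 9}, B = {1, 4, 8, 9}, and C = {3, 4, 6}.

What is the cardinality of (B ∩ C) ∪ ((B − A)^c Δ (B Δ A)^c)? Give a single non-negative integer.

B ∩ C = {4}
B − A = {}
(B − A)^c = {1, 2, 3, 4, 5, 6, 7, 8, 9}
B Δ A = {3, 6}
(B Δ A)^c = {1, 2, 4, 5, 7, 8, 9}
(B − A)^c Δ (B Δ A)^c = {3, 6}
(B ∩ C) ∪ ((B − A)^c Δ (B Δ A)^c) = {3, 4, 6}
|(B ∩ C) ∪ ((B − A)^c Δ (B Δ A)^c)| = 3

3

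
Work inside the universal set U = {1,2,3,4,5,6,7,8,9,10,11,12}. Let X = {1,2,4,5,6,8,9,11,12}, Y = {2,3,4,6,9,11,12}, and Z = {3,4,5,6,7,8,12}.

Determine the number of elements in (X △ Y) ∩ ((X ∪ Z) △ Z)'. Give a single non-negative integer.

X △ Y = {1,3,5,8}
X ∪ Z = {1,2,3,4,5,6,7,8,9,11,12}
(X ∪ Z) △ Z = {1,2,9,11}
((X ∪ Z) △ Z)' = {3,4,5,6,7,8,10,12}
(X △ Y) ∩ ((X ∪ Z) △ Z)' = {3,5,8}
|(X △ Y) ∩ ((X ∪ Z) △ Z)'| = 3

3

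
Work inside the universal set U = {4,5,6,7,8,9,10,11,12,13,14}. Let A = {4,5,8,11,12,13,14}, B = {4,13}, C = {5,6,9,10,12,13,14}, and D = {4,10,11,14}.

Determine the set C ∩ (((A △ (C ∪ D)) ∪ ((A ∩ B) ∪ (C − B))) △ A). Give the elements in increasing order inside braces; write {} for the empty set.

C ∪ D = {4,5,6,9,10,11,12,13,14}
A △ (C ∪ D) = {6,8,9,10}
A ∩ B = {4,13}
C − B = {5,6,9,10,12,14}
(A ∩ B) ∪ (C − B) = {4,5,6,9,10,12,13,14}
(A △ (C ∪ D)) ∪ ((A ∩ B) ∪ (C − B)) = {4,5,6,8,9,10,12,13,14}
((A △ (C ∪ D)) ∪ ((A ∩ B) ∪ (C − B))) △ A = {6,9,10,11}
C ∩ (((A △ (C ∪ D)) ∪ ((A ∩ B) ∪ (C − B))) △ A) = {6,9,10}

{6,9,10}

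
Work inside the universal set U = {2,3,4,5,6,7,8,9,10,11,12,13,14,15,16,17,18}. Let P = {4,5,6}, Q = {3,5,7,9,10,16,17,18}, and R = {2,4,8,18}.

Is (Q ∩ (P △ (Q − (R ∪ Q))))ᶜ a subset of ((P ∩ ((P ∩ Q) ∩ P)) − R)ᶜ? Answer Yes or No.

Yes

R ∪ Q = {2,3,4,5,7,8,9,10,16,17,18}
Q − (R ∪ Q) = {}
P △ (Q − (R ∪ Q)) = {4,5,6}
Q ∩ (P △ (Q − (R ∪ Q))) = {5}
(Q ∩ (P △ (Q − (R ∪ Q))))ᶜ = {2,3,4,6,7,8,9,10,11,12,13,14,15,16,17,18}
P ∩ Q = {5}
(P ∩ Q) ∩ P = {5}
P ∩ ((P ∩ Q) ∩ P) = {5}
(P ∩ ((P ∩ Q) ∩ P)) − R = {5}
((P ∩ ((P ∩ Q) ∩ P)) − R)ᶜ = {2,3,4,6,7,8,9,10,11,12,13,14,15,16,17,18}
Every element of {2,3,4,6,7,8,9,10,11,12,13,14,15,16,17,18} is in {2,3,4,6,7,8,9,10,11,12,13,14,15,16,17,18}, so (Q ∩ (P △ (Q − (R ∪ Q))))ᶜ ⊆ ((P ∩ ((P ∩ Q) ∩ P)) − R)ᶜ.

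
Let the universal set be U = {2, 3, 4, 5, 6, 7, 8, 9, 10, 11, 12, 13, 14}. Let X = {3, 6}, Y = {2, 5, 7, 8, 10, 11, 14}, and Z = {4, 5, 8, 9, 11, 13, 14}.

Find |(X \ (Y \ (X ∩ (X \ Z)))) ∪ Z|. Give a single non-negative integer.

X \ Z = {3, 6}
X ∩ (X \ Z) = {3, 6}
Y \ (X ∩ (X \ Z)) = {2, 5, 7, 8, 10, 11, 14}
X \ (Y \ (X ∩ (X \ Z))) = {3, 6}
(X \ (Y \ (X ∩ (X \ Z)))) ∪ Z = {3, 4, 5, 6, 8, 9, 11, 13, 14}
|(X \ (Y \ (X ∩ (X \ Z)))) ∪ Z| = 9

9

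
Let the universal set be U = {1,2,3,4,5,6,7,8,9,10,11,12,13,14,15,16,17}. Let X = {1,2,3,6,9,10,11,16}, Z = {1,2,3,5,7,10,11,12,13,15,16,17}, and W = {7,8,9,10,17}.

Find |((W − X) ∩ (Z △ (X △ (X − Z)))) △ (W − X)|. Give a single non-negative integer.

1

W − X = {7,8,17}
X − Z = {6,9}
X △ (X − Z) = {1,2,3,10,11,16}
Z △ (X △ (X − Z)) = {5,7,12,13,15,17}
(W − X) ∩ (Z △ (X △ (X − Z))) = {7,17}
((W − X) ∩ (Z △ (X △ (X − Z)))) △ (W − X) = {8}
|((W − X) ∩ (Z △ (X △ (X − Z)))) △ (W − X)| = 1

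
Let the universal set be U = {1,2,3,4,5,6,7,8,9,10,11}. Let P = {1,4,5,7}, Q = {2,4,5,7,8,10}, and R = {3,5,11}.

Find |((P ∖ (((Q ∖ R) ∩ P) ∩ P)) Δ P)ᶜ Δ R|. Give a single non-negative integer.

6

Q ∖ R = {2,4,7,8,10}
(Q ∖ R) ∩ P = {4,7}
((Q ∖ R) ∩ P) ∩ P = {4,7}
P ∖ (((Q ∖ R) ∩ P) ∩ P) = {1,5}
(P ∖ (((Q ∖ R) ∩ P) ∩ P)) Δ P = {4,7}
((P ∖ (((Q ∖ R) ∩ P) ∩ P)) Δ P)ᶜ = {1,2,3,5,6,8,9,10,11}
((P ∖ (((Q ∖ R) ∩ P) ∩ P)) Δ P)ᶜ Δ R = {1,2,6,8,9,10}
|((P ∖ (((Q ∖ R) ∩ P) ∩ P)) Δ P)ᶜ Δ R| = 6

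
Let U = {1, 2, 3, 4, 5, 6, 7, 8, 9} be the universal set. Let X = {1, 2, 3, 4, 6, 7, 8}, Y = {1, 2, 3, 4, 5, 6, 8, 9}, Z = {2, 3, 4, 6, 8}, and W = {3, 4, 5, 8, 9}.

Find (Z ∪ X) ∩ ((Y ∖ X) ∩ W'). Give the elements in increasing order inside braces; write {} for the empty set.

{}

Z ∪ X = {1, 2, 3, 4, 6, 7, 8}
Y ∖ X = {5, 9}
W' = {1, 2, 6, 7}
(Y ∖ X) ∩ W' = {}
(Z ∪ X) ∩ ((Y ∖ X) ∩ W') = {}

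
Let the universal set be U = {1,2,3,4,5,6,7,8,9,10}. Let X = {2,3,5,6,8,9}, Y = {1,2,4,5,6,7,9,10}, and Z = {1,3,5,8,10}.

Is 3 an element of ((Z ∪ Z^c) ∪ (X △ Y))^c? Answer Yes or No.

No

3 ∈ Z, so 3 ∉ Z^c
3 ∈ Z and 3 ∉ Z^c, so 3 ∈ Z ∪ Z^c
3 ∈ X and 3 ∉ Y, so 3 ∈ X △ Y
3 ∈ (Z ∪ Z^c) and 3 ∈ (X △ Y), so 3 ∈ (Z ∪ Z^c) ∪ (X △ Y)
3 ∉ ((Z ∪ Z^c) ∪ (X △ Y))^c since 3 ∈ ((Z ∪ Z^c) ∪ (X △ Y))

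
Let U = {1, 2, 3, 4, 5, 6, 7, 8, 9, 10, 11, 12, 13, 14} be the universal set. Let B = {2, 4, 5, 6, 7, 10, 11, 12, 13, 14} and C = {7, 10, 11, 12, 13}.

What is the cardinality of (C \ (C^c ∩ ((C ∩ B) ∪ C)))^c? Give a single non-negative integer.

9

C^c = {1, 2, 3, 4, 5, 6, 8, 9, 14}
C ∩ B = {7, 10, 11, 12, 13}
(C ∩ B) ∪ C = {7, 10, 11, 12, 13}
C^c ∩ ((C ∩ B) ∪ C) = {}
C \ (C^c ∩ ((C ∩ B) ∪ C)) = {7, 10, 11, 12, 13}
(C \ (C^c ∩ ((C ∩ B) ∪ C)))^c = {1, 2, 3, 4, 5, 6, 8, 9, 14}
|(C \ (C^c ∩ ((C ∩ B) ∪ C)))^c| = 9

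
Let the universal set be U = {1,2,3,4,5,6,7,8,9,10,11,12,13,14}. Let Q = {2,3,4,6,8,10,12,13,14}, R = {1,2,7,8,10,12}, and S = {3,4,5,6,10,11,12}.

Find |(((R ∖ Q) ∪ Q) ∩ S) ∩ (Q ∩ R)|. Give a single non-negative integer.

R ∖ Q = {1,7}
(R ∖ Q) ∪ Q = {1,2,3,4,6,7,8,10,12,13,14}
((R ∖ Q) ∪ Q) ∩ S = {3,4,6,10,12}
Q ∩ R = {2,8,10,12}
(((R ∖ Q) ∪ Q) ∩ S) ∩ (Q ∩ R) = {10,12}
|(((R ∖ Q) ∪ Q) ∩ S) ∩ (Q ∩ R)| = 2

2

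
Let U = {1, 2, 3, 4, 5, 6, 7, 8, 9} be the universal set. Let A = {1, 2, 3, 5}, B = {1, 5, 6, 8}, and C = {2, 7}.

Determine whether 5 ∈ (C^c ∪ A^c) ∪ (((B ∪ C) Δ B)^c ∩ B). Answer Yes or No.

Yes

5 ∉ C, so 5 ∈ C^c
5 ∈ A, so 5 ∉ A^c
5 ∈ C^c and 5 ∉ A^c, so 5 ∈ C^c ∪ A^c
5 ∈ B and 5 ∉ C, so 5 ∈ B ∪ C
5 ∈ (B ∪ C) and 5 ∈ B, so 5 ∉ (B ∪ C) Δ B
5 ∈ ((B ∪ C) Δ B)^c since 5 ∉ ((B ∪ C) Δ B)
5 ∈ ((B ∪ C) Δ B)^c and 5 ∈ B, so 5 ∈ ((B ∪ C) Δ B)^c ∩ B
5 ∈ (C^c ∪ A^c) and 5 ∈ (((B ∪ C) Δ B)^c ∩ B), so 5 ∈ (C^c ∪ A^c) ∪ (((B ∪ C) Δ B)^c ∩ B)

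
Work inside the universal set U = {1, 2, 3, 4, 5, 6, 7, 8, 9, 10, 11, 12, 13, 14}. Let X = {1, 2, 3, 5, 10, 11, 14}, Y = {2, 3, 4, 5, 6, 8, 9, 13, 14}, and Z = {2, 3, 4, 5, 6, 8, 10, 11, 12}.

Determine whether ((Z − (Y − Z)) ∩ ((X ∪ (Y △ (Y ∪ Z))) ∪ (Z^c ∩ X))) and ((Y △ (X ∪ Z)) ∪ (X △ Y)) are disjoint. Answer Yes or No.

No

Y − Z = {9, 13, 14}
Z − (Y − Z) = {2, 3, 4, 5, 6, 8, 10, 11, 12}
Y ∪ Z = {2, 3, 4, 5, 6, 8, 9, 10, 11, 12, 13, 14}
Y △ (Y ∪ Z) = {10, 11, 12}
X ∪ (Y △ (Y ∪ Z)) = {1, 2, 3, 5, 10, 11, 12, 14}
Z^c = {1, 7, 9, 13, 14}
Z^c ∩ X = {1, 14}
(X ∪ (Y △ (Y ∪ Z))) ∪ (Z^c ∩ X) = {1, 2, 3, 5, 10, 11, 12, 14}
(Z − (Y − Z)) ∩ ((X ∪ (Y △ (Y ∪ Z))) ∪ (Z^c ∩ X)) = {2, 3, 5, 10, 11, 12}
X ∪ Z = {1, 2, 3, 4, 5, 6, 8, 10, 11, 12, 14}
Y △ (X ∪ Z) = {1, 9, 10, 11, 12, 13}
X △ Y = {1, 4, 6, 8, 9, 10, 11, 13}
(Y △ (X ∪ Z)) ∪ (X △ Y) = {1, 4, 6, 8, 9, 10, 11, 12, 13}
10 lies in both, so they are not disjoint.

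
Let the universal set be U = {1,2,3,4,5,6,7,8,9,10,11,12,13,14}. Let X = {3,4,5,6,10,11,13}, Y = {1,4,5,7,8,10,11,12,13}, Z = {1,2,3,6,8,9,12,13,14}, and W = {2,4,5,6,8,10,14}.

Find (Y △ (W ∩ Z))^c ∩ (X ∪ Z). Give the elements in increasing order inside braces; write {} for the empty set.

{3,8,9}

W ∩ Z = {2,6,8,14}
Y △ (W ∩ Z) = {1,2,4,5,6,7,10,11,12,13,14}
(Y △ (W ∩ Z))^c = {3,8,9}
X ∪ Z = {1,2,3,4,5,6,8,9,10,11,12,13,14}
(Y △ (W ∩ Z))^c ∩ (X ∪ Z) = {3,8,9}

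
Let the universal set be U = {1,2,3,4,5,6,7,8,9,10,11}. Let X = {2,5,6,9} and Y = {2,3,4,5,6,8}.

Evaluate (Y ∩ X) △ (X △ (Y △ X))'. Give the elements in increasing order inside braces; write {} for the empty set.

{1,2,5,6,7,9,10,11}

Y ∩ X = {2,5,6}
Y △ X = {3,4,8,9}
X △ (Y △ X) = {2,3,4,5,6,8}
(X △ (Y △ X))' = {1,7,9,10,11}
(Y ∩ X) △ (X △ (Y △ X))' = {1,2,5,6,7,9,10,11}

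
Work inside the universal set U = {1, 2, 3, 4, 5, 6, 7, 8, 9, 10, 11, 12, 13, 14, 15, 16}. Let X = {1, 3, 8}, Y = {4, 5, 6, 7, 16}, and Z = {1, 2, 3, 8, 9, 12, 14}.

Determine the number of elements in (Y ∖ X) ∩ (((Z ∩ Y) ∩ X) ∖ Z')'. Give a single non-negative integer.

5

Y ∖ X = {4, 5, 6, 7, 16}
Z ∩ Y = {}
(Z ∩ Y) ∩ X = {}
Z' = {4, 5, 6, 7, 10, 11, 13, 15, 16}
((Z ∩ Y) ∩ X) ∖ Z' = {}
(((Z ∩ Y) ∩ X) ∖ Z')' = {1, 2, 3, 4, 5, 6, 7, 8, 9, 10, 11, 12, 13, 14, 15, 16}
(Y ∖ X) ∩ (((Z ∩ Y) ∩ X) ∖ Z')' = {4, 5, 6, 7, 16}
|(Y ∖ X) ∩ (((Z ∩ Y) ∩ X) ∖ Z')'| = 5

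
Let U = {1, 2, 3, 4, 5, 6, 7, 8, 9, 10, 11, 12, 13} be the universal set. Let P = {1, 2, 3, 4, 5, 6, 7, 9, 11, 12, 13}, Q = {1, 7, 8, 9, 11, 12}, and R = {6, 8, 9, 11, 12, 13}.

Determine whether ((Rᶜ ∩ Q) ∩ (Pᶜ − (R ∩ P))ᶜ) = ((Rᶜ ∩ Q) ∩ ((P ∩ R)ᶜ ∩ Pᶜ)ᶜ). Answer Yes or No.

Yes

Rᶜ = {1, 2, 3, 4, 5, 7, 10}
Rᶜ ∩ Q = {1, 7}
Pᶜ = {8, 10}
R ∩ P = {6, 9, 11, 12, 13}
Pᶜ − (R ∩ P) = {8, 10}
(Pᶜ − (R ∩ P))ᶜ = {1, 2, 3, 4, 5, 6, 7, 9, 11, 12, 13}
(Rᶜ ∩ Q) ∩ (Pᶜ − (R ∩ P))ᶜ = {1, 7}
P ∩ R = {6, 9, 11, 12, 13}
(P ∩ R)ᶜ = {1, 2, 3, 4, 5, 7, 8, 10}
(P ∩ R)ᶜ ∩ Pᶜ = {8, 10}
((P ∩ R)ᶜ ∩ Pᶜ)ᶜ = {1, 2, 3, 4, 5, 6, 7, 9, 11, 12, 13}
(Rᶜ ∩ Q) ∩ ((P ∩ R)ᶜ ∩ Pᶜ)ᶜ = {1, 7}
Both equal {1, 7}, so (Rᶜ ∩ Q) ∩ (Pᶜ − (R ∩ P))ᶜ = (Rᶜ ∩ Q) ∩ ((P ∩ R)ᶜ ∩ Pᶜ)ᶜ.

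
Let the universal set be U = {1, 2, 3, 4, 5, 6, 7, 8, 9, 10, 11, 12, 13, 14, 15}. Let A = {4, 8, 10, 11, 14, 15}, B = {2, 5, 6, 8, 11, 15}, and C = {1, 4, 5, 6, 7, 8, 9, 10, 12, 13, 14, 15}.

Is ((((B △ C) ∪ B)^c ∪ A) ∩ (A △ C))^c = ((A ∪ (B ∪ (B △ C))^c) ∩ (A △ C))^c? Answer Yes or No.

Yes

B △ C = {1, 2, 4, 7, 9, 10, 11, 12, 13, 14}
(B △ C) ∪ B = {1, 2, 4, 5, 6, 7, 8, 9, 10, 11, 12, 13, 14, 15}
((B △ C) ∪ B)^c = {3}
((B △ C) ∪ B)^c ∪ A = {3, 4, 8, 10, 11, 14, 15}
A △ C = {1, 5, 6, 7, 9, 11, 12, 13}
(((B △ C) ∪ B)^c ∪ A) ∩ (A △ C) = {11}
((((B △ C) ∪ B)^c ∪ A) ∩ (A △ C))^c = {1, 2, 3, 4, 5, 6, 7, 8, 9, 10, 12, 13, 14, 15}
B ∪ (B △ C) = {1, 2, 4, 5, 6, 7, 8, 9, 10, 11, 12, 13, 14, 15}
(B ∪ (B △ C))^c = {3}
A ∪ (B ∪ (B △ C))^c = {3, 4, 8, 10, 11, 14, 15}
(A ∪ (B ∪ (B △ C))^c) ∩ (A △ C) = {11}
((A ∪ (B ∪ (B △ C))^c) ∩ (A △ C))^c = {1, 2, 3, 4, 5, 6, 7, 8, 9, 10, 12, 13, 14, 15}
Both equal {1, 2, 3, 4, 5, 6, 7, 8, 9, 10, 12, 13, 14, 15}, so ((((B △ C) ∪ B)^c ∪ A) ∩ (A △ C))^c = ((A ∪ (B ∪ (B △ C))^c) ∩ (A △ C))^c.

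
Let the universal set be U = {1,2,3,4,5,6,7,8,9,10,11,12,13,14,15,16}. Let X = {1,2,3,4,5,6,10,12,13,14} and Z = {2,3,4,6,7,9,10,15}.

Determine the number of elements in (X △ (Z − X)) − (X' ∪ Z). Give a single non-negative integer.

5

Z − X = {7,9,15}
X △ (Z − X) = {1,2,3,4,5,6,7,9,10,12,13,14,15}
X' = {7,8,9,11,15,16}
X' ∪ Z = {2,3,4,6,7,8,9,10,11,15,16}
(X △ (Z − X)) − (X' ∪ Z) = {1,5,12,13,14}
|(X △ (Z − X)) − (X' ∪ Z)| = 5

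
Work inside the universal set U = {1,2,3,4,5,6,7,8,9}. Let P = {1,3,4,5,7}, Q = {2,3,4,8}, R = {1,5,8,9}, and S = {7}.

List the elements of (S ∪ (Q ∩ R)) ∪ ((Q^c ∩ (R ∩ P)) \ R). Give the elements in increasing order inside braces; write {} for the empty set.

{7,8}

Q ∩ R = {8}
S ∪ (Q ∩ R) = {7,8}
Q^c = {1,5,6,7,9}
R ∩ P = {1,5}
Q^c ∩ (R ∩ P) = {1,5}
(Q^c ∩ (R ∩ P)) \ R = {}
(S ∪ (Q ∩ R)) ∪ ((Q^c ∩ (R ∩ P)) \ R) = {7,8}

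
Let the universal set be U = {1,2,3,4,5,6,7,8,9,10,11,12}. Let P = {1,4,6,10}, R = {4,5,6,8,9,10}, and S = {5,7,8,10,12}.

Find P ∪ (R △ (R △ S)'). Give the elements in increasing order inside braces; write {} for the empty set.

R △ S = {4,6,7,9,12}
(R △ S)' = {1,2,3,5,8,10,11}
R △ (R △ S)' = {1,2,3,4,6,9,11}
P ∪ (R △ (R △ S)') = {1,2,3,4,6,9,10,11}

{1,2,3,4,6,9,10,11}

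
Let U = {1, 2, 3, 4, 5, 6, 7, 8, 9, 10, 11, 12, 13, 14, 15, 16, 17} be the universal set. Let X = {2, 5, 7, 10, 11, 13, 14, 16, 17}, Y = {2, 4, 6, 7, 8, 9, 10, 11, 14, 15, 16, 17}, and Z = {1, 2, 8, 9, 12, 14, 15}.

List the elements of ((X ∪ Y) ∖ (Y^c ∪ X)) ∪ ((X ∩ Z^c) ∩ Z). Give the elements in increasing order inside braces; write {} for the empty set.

X ∪ Y = {2, 4, 5, 6, 7, 8, 9, 10, 11, 13, 14, 15, 16, 17}
Y^c = {1, 3, 5, 12, 13}
Y^c ∪ X = {1, 2, 3, 5, 7, 10, 11, 12, 13, 14, 16, 17}
(X ∪ Y) ∖ (Y^c ∪ X) = {4, 6, 8, 9, 15}
Z^c = {3, 4, 5, 6, 7, 10, 11, 13, 16, 17}
X ∩ Z^c = {5, 7, 10, 11, 13, 16, 17}
(X ∩ Z^c) ∩ Z = {}
((X ∪ Y) ∖ (Y^c ∪ X)) ∪ ((X ∩ Z^c) ∩ Z) = {4, 6, 8, 9, 15}

{4, 6, 8, 9, 15}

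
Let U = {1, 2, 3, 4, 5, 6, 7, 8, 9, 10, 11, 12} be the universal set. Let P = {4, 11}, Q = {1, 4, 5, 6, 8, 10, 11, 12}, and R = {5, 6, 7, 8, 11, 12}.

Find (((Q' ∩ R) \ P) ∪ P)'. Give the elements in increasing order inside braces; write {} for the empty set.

{1, 2, 3, 5, 6, 8, 9, 10, 12}

Q' = {2, 3, 7, 9}
Q' ∩ R = {7}
(Q' ∩ R) \ P = {7}
((Q' ∩ R) \ P) ∪ P = {4, 7, 11}
(((Q' ∩ R) \ P) ∪ P)' = {1, 2, 3, 5, 6, 8, 9, 10, 12}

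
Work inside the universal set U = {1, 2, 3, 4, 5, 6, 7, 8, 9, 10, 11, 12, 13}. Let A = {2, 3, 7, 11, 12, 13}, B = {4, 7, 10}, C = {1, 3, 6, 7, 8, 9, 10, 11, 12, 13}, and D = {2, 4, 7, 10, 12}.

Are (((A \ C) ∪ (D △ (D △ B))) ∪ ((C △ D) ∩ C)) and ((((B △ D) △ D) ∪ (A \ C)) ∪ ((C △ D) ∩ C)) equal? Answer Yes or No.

A \ C = {2}
D △ B = {2, 12}
D △ (D △ B) = {4, 7, 10}
(A \ C) ∪ (D △ (D △ B)) = {2, 4, 7, 10}
C △ D = {1, 2, 3, 4, 6, 8, 9, 11, 13}
(C △ D) ∩ C = {1, 3, 6, 8, 9, 11, 13}
((A \ C) ∪ (D △ (D △ B))) ∪ ((C △ D) ∩ C) = {1, 2, 3, 4, 6, 7, 8, 9, 10, 11, 13}
B △ D = {2, 12}
(B △ D) △ D = {4, 7, 10}
((B △ D) △ D) ∪ (A \ C) = {2, 4, 7, 10}
(((B △ D) △ D) ∪ (A \ C)) ∪ ((C △ D) ∩ C) = {1, 2, 3, 4, 6, 7, 8, 9, 10, 11, 13}
Both equal {1, 2, 3, 4, 6, 7, 8, 9, 10, 11, 13}, so ((A \ C) ∪ (D △ (D △ B))) ∪ ((C △ D) ∩ C) = (((B △ D) △ D) ∪ (A \ C)) ∪ ((C △ D) ∩ C).

Yes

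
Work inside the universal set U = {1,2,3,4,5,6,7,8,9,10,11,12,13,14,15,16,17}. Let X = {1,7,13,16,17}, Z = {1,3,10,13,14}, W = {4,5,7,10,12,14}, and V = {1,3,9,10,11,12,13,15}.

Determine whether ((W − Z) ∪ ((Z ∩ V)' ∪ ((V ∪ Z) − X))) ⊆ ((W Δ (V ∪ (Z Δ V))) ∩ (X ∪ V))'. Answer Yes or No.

No

W − Z = {4,5,7,12}
Z ∩ V = {1,3,10,13}
(Z ∩ V)' = {2,4,5,6,7,8,9,11,12,14,15,16,17}
V ∪ Z = {1,3,9,10,11,12,13,14,15}
(V ∪ Z) − X = {3,9,10,11,12,14,15}
(Z ∩ V)' ∪ ((V ∪ Z) − X) = {2,3,4,5,6,7,8,9,10,11,12,14,15,16,17}
(W − Z) ∪ ((Z ∩ V)' ∪ ((V ∪ Z) − X)) = {2,3,4,5,6,7,8,9,10,11,12,14,15,16,17}
Z Δ V = {9,11,12,14,15}
V ∪ (Z Δ V) = {1,3,9,10,11,12,13,14,15}
W Δ (V ∪ (Z Δ V)) = {1,3,4,5,7,9,11,13,15}
X ∪ V = {1,3,7,9,10,11,12,13,15,16,17}
(W Δ (V ∪ (Z Δ V))) ∩ (X ∪ V) = {1,3,7,9,11,13,15}
((W Δ (V ∪ (Z Δ V))) ∩ (X ∪ V))' = {2,4,5,6,8,10,12,14,16,17}
3 ∈ (W − Z) ∪ ((Z ∩ V)' ∪ ((V ∪ Z) − X)) but 3 ∉ ((W Δ (V ∪ (Z Δ V))) ∩ (X ∪ V))', so the inclusion fails.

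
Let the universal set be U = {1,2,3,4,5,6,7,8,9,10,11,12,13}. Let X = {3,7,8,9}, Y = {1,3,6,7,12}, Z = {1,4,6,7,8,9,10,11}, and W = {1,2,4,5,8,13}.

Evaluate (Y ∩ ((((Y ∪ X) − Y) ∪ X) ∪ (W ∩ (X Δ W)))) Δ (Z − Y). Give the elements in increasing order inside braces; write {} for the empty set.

Y ∪ X = {1,3,6,7,8,9,12}
(Y ∪ X) − Y = {8,9}
((Y ∪ X) − Y) ∪ X = {3,7,8,9}
X Δ W = {1,2,3,4,5,7,9,13}
W ∩ (X Δ W) = {1,2,4,5,13}
(((Y ∪ X) − Y) ∪ X) ∪ (W ∩ (X Δ W)) = {1,2,3,4,5,7,8,9,13}
Y ∩ ((((Y ∪ X) − Y) ∪ X) ∪ (W ∩ (X Δ W))) = {1,3,7}
Z − Y = {4,8,9,10,11}
(Y ∩ ((((Y ∪ X) − Y) ∪ X) ∪ (W ∩ (X Δ W)))) Δ (Z − Y) = {1,3,4,7,8,9,10,11}

{1,3,4,7,8,9,10,11}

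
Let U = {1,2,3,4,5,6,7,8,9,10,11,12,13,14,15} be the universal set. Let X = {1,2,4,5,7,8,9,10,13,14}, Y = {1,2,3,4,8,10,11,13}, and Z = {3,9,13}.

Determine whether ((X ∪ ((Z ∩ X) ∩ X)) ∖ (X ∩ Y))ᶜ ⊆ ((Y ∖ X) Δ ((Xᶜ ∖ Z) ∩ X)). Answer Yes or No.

No

Z ∩ X = {9,13}
(Z ∩ X) ∩ X = {9,13}
X ∪ ((Z ∩ X) ∩ X) = {1,2,4,5,7,8,9,10,13,14}
X ∩ Y = {1,2,4,8,10,13}
(X ∪ ((Z ∩ X) ∩ X)) ∖ (X ∩ Y) = {5,7,9,14}
((X ∪ ((Z ∩ X) ∩ X)) ∖ (X ∩ Y))ᶜ = {1,2,3,4,6,8,10,11,12,13,15}
Y ∖ X = {3,11}
Xᶜ = {3,6,11,12,15}
Xᶜ ∖ Z = {6,11,12,15}
(Xᶜ ∖ Z) ∩ X = {}
(Y ∖ X) Δ ((Xᶜ ∖ Z) ∩ X) = {3,11}
1 ∈ ((X ∪ ((Z ∩ X) ∩ X)) ∖ (X ∩ Y))ᶜ but 1 ∉ (Y ∖ X) Δ ((Xᶜ ∖ Z) ∩ X), so the inclusion fails.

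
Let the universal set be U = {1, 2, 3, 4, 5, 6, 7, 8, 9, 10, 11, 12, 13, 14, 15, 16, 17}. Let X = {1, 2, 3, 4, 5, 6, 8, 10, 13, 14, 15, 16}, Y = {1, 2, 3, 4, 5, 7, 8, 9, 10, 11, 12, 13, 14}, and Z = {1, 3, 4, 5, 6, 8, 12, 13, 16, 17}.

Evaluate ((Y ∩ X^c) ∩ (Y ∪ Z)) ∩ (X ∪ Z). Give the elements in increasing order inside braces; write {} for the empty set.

{12}

X^c = {7, 9, 11, 12, 17}
Y ∩ X^c = {7, 9, 11, 12}
Y ∪ Z = {1, 2, 3, 4, 5, 6, 7, 8, 9, 10, 11, 12, 13, 14, 16, 17}
(Y ∩ X^c) ∩ (Y ∪ Z) = {7, 9, 11, 12}
X ∪ Z = {1, 2, 3, 4, 5, 6, 8, 10, 12, 13, 14, 15, 16, 17}
((Y ∩ X^c) ∩ (Y ∪ Z)) ∩ (X ∪ Z) = {12}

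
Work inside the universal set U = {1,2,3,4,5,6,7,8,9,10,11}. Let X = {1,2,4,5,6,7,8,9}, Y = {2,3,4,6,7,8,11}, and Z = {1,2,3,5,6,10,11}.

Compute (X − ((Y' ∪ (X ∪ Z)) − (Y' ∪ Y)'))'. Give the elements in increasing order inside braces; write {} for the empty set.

{1,2,3,4,5,6,7,8,9,10,11}

Y' = {1,5,9,10}
X ∪ Z = {1,2,3,4,5,6,7,8,9,10,11}
Y' ∪ (X ∪ Z) = {1,2,3,4,5,6,7,8,9,10,11}
Y' ∪ Y = {1,2,3,4,5,6,7,8,9,10,11}
(Y' ∪ Y)' = {}
(Y' ∪ (X ∪ Z)) − (Y' ∪ Y)' = {1,2,3,4,5,6,7,8,9,10,11}
X − ((Y' ∪ (X ∪ Z)) − (Y' ∪ Y)') = {}
(X − ((Y' ∪ (X ∪ Z)) − (Y' ∪ Y)'))' = {1,2,3,4,5,6,7,8,9,10,11}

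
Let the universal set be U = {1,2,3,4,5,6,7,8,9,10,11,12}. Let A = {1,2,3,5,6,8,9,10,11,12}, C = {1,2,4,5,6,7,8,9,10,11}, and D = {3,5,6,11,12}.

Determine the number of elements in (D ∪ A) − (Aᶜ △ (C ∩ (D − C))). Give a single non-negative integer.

D ∪ A = {1,2,3,5,6,8,9,10,11,12}
Aᶜ = {4,7}
D − C = {3,12}
C ∩ (D − C) = {}
Aᶜ △ (C ∩ (D − C)) = {4,7}
(D ∪ A) − (Aᶜ △ (C ∩ (D − C))) = {1,2,3,5,6,8,9,10,11,12}
|(D ∪ A) − (Aᶜ △ (C ∩ (D − C)))| = 10

10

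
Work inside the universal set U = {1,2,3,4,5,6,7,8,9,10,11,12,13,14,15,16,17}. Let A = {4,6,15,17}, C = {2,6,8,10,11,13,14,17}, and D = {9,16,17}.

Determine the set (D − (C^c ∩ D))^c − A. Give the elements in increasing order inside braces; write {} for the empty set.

C^c = {1,3,4,5,7,9,12,15,16}
C^c ∩ D = {9,16}
D − (C^c ∩ D) = {17}
(D − (C^c ∩ D))^c = {1,2,3,4,5,6,7,8,9,10,11,12,13,14,15,16}
(D − (C^c ∩ D))^c − A = {1,2,3,5,7,8,9,10,11,12,13,14,16}

{1,2,3,5,7,8,9,10,11,12,13,14,16}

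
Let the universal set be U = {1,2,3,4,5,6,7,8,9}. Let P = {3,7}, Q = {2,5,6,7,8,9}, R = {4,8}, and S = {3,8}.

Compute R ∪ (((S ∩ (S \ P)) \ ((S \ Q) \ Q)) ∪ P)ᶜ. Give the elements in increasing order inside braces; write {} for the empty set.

{1,2,4,5,6,8,9}

S \ P = {8}
S ∩ (S \ P) = {8}
S \ Q = {3}
(S \ Q) \ Q = {3}
(S ∩ (S \ P)) \ ((S \ Q) \ Q) = {8}
((S ∩ (S \ P)) \ ((S \ Q) \ Q)) ∪ P = {3,7,8}
(((S ∩ (S \ P)) \ ((S \ Q) \ Q)) ∪ P)ᶜ = {1,2,4,5,6,9}
R ∪ (((S ∩ (S \ P)) \ ((S \ Q) \ Q)) ∪ P)ᶜ = {1,2,4,5,6,8,9}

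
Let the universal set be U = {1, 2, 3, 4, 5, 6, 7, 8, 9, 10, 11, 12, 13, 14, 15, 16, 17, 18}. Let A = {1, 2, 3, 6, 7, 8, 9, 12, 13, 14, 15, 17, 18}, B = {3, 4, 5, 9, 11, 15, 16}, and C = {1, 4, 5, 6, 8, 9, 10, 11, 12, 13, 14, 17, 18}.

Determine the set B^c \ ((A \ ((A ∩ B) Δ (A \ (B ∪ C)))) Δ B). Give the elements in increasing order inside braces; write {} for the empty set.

B^c = {1, 2, 6, 7, 8, 10, 12, 13, 14, 17, 18}
A ∩ B = {3, 9, 15}
B ∪ C = {1, 3, 4, 5, 6, 8, 9, 10, 11, 12, 13, 14, 15, 16, 17, 18}
A \ (B ∪ C) = {2, 7}
(A ∩ B) Δ (A \ (B ∪ C)) = {2, 3, 7, 9, 15}
A \ ((A ∩ B) Δ (A \ (B ∪ C))) = {1, 6, 8, 12, 13, 14, 17, 18}
(A \ ((A ∩ B) Δ (A \ (B ∪ C)))) Δ B = {1, 3, 4, 5, 6, 8, 9, 11, 12, 13, 14, 15, 16, 17, 18}
B^c \ ((A \ ((A ∩ B) Δ (A \ (B ∪ C)))) Δ B) = {2, 7, 10}

{2, 7, 10}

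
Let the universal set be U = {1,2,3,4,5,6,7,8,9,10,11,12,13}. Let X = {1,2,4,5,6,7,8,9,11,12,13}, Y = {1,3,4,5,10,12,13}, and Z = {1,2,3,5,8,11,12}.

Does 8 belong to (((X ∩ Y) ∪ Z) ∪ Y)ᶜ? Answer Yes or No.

No

8 ∈ X and 8 ∉ Y, so 8 ∉ X ∩ Y
8 ∉ (X ∩ Y) and 8 ∈ Z, so 8 ∈ (X ∩ Y) ∪ Z
8 ∈ ((X ∩ Y) ∪ Z) and 8 ∉ Y, so 8 ∈ ((X ∩ Y) ∪ Z) ∪ Y
8 ∉ (((X ∩ Y) ∪ Z) ∪ Y)ᶜ since 8 ∈ (((X ∩ Y) ∪ Z) ∪ Y)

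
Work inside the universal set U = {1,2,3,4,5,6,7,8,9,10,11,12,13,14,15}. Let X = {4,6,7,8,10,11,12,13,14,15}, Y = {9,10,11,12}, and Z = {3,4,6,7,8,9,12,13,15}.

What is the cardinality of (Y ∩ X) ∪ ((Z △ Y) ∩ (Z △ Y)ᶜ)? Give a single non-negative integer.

3

Y ∩ X = {10,11,12}
Z △ Y = {3,4,6,7,8,10,11,13,15}
(Z △ Y)ᶜ = {1,2,5,9,12,14}
(Z △ Y) ∩ (Z △ Y)ᶜ = {}
(Y ∩ X) ∪ ((Z △ Y) ∩ (Z △ Y)ᶜ) = {10,11,12}
|(Y ∩ X) ∪ ((Z △ Y) ∩ (Z △ Y)ᶜ)| = 3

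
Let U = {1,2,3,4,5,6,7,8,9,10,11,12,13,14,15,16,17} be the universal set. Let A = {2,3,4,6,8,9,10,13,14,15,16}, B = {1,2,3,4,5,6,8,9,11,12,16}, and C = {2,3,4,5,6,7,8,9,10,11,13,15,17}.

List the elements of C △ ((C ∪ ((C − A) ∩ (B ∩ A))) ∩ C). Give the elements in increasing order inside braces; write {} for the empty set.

C − A = {5,7,11,17}
B ∩ A = {2,3,4,6,8,9,16}
(C − A) ∩ (B ∩ A) = {}
C ∪ ((C − A) ∩ (B ∩ A)) = {2,3,4,5,6,7,8,9,10,11,13,15,17}
(C ∪ ((C − A) ∩ (B ∩ A))) ∩ C = {2,3,4,5,6,7,8,9,10,11,13,15,17}
C △ ((C ∪ ((C − A) ∩ (B ∩ A))) ∩ C) = {}

{}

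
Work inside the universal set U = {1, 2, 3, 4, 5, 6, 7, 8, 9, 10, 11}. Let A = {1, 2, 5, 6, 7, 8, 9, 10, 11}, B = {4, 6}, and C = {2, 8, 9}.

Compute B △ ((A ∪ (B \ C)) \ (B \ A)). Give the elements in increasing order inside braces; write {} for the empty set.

B \ C = {4, 6}
A ∪ (B \ C) = {1, 2, 4, 5, 6, 7, 8, 9, 10, 11}
B \ A = {4}
(A ∪ (B \ C)) \ (B \ A) = {1, 2, 5, 6, 7, 8, 9, 10, 11}
B △ ((A ∪ (B \ C)) \ (B \ A)) = {1, 2, 4, 5, 7, 8, 9, 10, 11}

{1, 2, 4, 5, 7, 8, 9, 10, 11}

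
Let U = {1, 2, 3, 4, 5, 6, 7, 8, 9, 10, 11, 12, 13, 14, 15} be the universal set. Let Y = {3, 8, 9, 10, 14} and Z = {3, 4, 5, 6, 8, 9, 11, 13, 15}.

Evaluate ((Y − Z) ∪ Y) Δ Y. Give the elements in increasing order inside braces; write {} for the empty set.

{}

Y − Z = {10, 14}
(Y − Z) ∪ Y = {3, 8, 9, 10, 14}
((Y − Z) ∪ Y) Δ Y = {}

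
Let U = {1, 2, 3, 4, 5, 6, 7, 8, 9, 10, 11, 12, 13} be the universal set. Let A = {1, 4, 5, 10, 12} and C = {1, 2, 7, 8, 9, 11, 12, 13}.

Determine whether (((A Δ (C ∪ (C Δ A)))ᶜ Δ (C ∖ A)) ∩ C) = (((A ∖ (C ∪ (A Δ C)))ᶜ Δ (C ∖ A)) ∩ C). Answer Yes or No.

No

C Δ A = {2, 4, 5, 7, 8, 9, 10, 11, 13}
C ∪ (C Δ A) = {1, 2, 4, 5, 7, 8, 9, 10, 11, 12, 13}
A Δ (C ∪ (C Δ A)) = {2, 7, 8, 9, 11, 13}
(A Δ (C ∪ (C Δ A)))ᶜ = {1, 3, 4, 5, 6, 10, 12}
C ∖ A = {2, 7, 8, 9, 11, 13}
(A Δ (C ∪ (C Δ A)))ᶜ Δ (C ∖ A) = {1, 2, 3, 4, 5, 6, 7, 8, 9, 10, 11, 12, 13}
((A Δ (C ∪ (C Δ A)))ᶜ Δ (C ∖ A)) ∩ C = {1, 2, 7, 8, 9, 11, 12, 13}
A Δ C = {2, 4, 5, 7, 8, 9, 10, 11, 13}
C ∪ (A Δ C) = {1, 2, 4, 5, 7, 8, 9, 10, 11, 12, 13}
A ∖ (C ∪ (A Δ C)) = {}
(A ∖ (C ∪ (A Δ C)))ᶜ = {1, 2, 3, 4, 5, 6, 7, 8, 9, 10, 11, 12, 13}
(A ∖ (C ∪ (A Δ C)))ᶜ Δ (C ∖ A) = {1, 3, 4, 5, 6, 10, 12}
((A ∖ (C ∪ (A Δ C)))ᶜ Δ (C ∖ A)) ∩ C = {1, 12}
2 ∈ ((A Δ (C ∪ (C Δ A)))ᶜ Δ (C ∖ A)) ∩ C but 2 ∉ ((A ∖ (C ∪ (A Δ C)))ᶜ Δ (C ∖ A)) ∩ C, so they differ.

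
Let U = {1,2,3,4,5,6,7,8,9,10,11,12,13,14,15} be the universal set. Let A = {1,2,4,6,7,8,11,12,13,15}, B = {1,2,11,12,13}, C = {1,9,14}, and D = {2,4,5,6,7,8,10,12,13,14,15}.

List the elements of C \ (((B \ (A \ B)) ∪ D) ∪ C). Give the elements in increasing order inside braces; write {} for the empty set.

A \ B = {4,6,7,8,15}
B \ (A \ B) = {1,2,11,12,13}
(B \ (A \ B)) ∪ D = {1,2,4,5,6,7,8,10,11,12,13,14,15}
((B \ (A \ B)) ∪ D) ∪ C = {1,2,4,5,6,7,8,9,10,11,12,13,14,15}
C \ (((B \ (A \ B)) ∪ D) ∪ C) = {}

{}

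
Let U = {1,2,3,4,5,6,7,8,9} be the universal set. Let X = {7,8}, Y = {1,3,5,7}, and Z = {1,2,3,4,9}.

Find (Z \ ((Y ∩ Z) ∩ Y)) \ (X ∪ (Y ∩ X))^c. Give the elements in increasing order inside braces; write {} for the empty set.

{}

Y ∩ Z = {1,3}
(Y ∩ Z) ∩ Y = {1,3}
Z \ ((Y ∩ Z) ∩ Y) = {2,4,9}
Y ∩ X = {7}
X ∪ (Y ∩ X) = {7,8}
(X ∪ (Y ∩ X))^c = {1,2,3,4,5,6,9}
(Z \ ((Y ∩ Z) ∩ Y)) \ (X ∪ (Y ∩ X))^c = {}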